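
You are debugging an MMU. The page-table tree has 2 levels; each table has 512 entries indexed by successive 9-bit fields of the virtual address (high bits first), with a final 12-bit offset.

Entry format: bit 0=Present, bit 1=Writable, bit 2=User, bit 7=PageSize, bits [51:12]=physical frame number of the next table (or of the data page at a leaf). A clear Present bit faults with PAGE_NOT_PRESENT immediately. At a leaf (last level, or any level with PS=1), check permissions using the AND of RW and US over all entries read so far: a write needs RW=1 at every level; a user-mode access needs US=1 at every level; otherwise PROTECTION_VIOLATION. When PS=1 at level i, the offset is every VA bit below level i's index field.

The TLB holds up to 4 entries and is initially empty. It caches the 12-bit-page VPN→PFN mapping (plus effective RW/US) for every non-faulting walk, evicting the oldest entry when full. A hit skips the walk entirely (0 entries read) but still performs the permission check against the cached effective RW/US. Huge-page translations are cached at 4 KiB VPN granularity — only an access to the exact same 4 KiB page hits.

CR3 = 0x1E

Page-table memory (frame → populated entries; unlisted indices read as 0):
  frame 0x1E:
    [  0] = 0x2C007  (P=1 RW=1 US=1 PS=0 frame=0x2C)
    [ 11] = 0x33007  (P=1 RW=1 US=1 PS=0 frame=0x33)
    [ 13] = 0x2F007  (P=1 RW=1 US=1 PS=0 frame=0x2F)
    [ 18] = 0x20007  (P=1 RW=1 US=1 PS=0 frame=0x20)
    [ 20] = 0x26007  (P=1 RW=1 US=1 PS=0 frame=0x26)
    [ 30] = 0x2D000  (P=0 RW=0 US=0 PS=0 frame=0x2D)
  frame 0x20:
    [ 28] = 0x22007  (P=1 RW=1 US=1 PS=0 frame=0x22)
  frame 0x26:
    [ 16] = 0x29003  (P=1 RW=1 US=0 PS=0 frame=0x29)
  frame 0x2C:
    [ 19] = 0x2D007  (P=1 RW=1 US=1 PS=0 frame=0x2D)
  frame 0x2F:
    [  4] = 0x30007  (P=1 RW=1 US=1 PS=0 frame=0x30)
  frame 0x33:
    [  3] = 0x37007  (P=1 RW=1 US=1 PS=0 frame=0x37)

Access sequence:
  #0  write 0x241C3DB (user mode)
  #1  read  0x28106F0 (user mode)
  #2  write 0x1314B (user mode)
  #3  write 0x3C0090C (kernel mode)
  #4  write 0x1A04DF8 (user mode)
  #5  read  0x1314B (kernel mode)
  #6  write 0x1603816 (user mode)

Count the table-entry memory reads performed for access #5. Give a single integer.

Walk each access:
#0 VA=0x241C3DB (w,user):
  lvl0: tbl 0x1E, slot 18 ⇒ 0x20007 (P1/RW1/US1/PS0)
  lvl1: tbl 0x20, slot 28 ⇒ 0x22007 (P1/RW1/US1/PS0)
  → PA=0x223DB  (2 entries read)
#1 VA=0x28106F0 (r,user):
  lvl0: tbl 0x1E, slot 20 ⇒ 0x26007 (P1/RW1/US1/PS0)
  lvl1: tbl 0x26, slot 16 ⇒ 0x29003 (P1/RW1/US0/PS0)
  → PROTECTION_VIOLATION  (2 entries read)
#2 VA=0x1314B (w,user):
  lvl0: tbl 0x1E, slot 0 ⇒ 0x2C007 (P1/RW1/US1/PS0)
  lvl1: tbl 0x2C, slot 19 ⇒ 0x2D007 (P1/RW1/US1/PS0)
  → PA=0x2D14B  (2 entries read)
#3 VA=0x3C0090C (w,kernel):
  lvl0: tbl 0x1E, slot 30 ⇒ 0x2D000 (P0/RW0/US0/PS0)
  → PAGE_NOT_PRESENT  (1 entries read)
#4 VA=0x1A04DF8 (w,user):
  lvl0: tbl 0x1E, slot 13 ⇒ 0x2F007 (P1/RW1/US1/PS0)
  lvl1: tbl 0x2F, slot 4 ⇒ 0x30007 (P1/RW1/US1/PS0)
  → PA=0x30DF8  (2 entries read)
#5 VA=0x1314B (r,kernel):
  TLB hit vpn=0x13 → PA=0x2D14B
#6 VA=0x1603816 (w,user):
  lvl0: tbl 0x1E, slot 11 ⇒ 0x33007 (P1/RW1/US1/PS0)
  lvl1: tbl 0x33, slot 3 ⇒ 0x37007 (P1/RW1/US1/PS0)
  → PA=0x37816  (2 entries read)

Entries read for #5: 0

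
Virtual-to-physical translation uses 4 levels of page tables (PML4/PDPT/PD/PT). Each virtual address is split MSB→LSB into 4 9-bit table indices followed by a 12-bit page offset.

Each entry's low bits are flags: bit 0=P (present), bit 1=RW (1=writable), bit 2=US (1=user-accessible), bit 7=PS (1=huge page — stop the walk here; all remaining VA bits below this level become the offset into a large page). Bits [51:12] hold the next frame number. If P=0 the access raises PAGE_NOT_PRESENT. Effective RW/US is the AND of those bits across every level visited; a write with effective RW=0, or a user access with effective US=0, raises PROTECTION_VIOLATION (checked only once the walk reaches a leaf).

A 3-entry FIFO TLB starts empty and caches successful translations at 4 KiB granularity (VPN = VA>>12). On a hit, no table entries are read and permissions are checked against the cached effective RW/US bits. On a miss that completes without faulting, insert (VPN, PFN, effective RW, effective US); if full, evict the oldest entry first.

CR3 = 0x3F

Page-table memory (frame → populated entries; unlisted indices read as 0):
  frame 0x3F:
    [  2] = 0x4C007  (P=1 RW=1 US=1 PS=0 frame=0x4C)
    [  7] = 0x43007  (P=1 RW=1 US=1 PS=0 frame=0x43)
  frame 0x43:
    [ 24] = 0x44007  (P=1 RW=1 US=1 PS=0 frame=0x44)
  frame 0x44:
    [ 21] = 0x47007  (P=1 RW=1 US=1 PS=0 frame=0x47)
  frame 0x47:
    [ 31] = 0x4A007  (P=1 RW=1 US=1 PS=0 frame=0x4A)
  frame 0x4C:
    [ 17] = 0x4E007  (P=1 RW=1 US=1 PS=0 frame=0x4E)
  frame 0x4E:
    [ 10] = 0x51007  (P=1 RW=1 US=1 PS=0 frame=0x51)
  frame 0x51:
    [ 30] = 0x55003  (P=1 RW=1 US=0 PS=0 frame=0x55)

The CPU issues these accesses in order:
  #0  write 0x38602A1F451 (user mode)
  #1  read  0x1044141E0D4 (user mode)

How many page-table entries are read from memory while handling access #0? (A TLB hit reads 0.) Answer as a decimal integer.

Per-access translation:
#0 VA=0x38602A1F451 (w,user):
  [0] read 0x3F idx=7: raw=0x43007 flags P=1 W=1 U=1 S=0
  [1] read 0x43 idx=24: raw=0x44007 flags P=1 W=1 U=1 S=0
  [2] read 0x44 idx=21: raw=0x47007 flags P=1 W=1 U=1 S=0
  [3] read 0x47 idx=31: raw=0x4A007 flags P=1 W=1 U=1 S=0
  → PA=0x4A451  (4 entries read)
#1 VA=0x1044141E0D4 (r,user):
  [0] read 0x3F idx=2: raw=0x4C007 flags P=1 W=1 U=1 S=0
  [1] read 0x4C idx=17: raw=0x4E007 flags P=1 W=1 U=1 S=0
  [2] read 0x4E idx=10: raw=0x51007 flags P=1 W=1 U=1 S=0
  [3] read 0x51 idx=30: raw=0x55003 flags P=1 W=1 U=0 S=0
  ✗ PROTECTION_VIOLATION  [4 reads]

Entries read for #0: 4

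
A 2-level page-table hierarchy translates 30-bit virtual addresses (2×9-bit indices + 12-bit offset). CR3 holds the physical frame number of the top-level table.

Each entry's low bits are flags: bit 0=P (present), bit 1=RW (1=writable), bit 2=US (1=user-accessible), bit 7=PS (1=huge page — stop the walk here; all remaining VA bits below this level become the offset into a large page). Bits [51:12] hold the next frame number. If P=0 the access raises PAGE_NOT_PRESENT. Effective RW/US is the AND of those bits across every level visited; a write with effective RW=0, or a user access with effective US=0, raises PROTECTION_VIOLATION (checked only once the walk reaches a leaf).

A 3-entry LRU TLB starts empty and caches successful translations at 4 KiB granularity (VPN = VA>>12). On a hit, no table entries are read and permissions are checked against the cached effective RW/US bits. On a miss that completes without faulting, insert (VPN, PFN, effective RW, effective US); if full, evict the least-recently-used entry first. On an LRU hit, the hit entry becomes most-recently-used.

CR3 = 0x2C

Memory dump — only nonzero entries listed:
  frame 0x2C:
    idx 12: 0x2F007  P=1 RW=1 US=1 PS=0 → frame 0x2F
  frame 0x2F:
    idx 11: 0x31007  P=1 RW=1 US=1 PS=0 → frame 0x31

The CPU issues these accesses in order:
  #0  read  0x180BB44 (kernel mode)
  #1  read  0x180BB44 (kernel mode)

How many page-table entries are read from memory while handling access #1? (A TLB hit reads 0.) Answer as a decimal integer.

Trace:
#0 VA=0x180BB44 (r,kernel):
  L0: frame=0x2C idx=12 entry=0x2F007 [P=1 RW=1 US=1 PS=0]
  L1: frame=0x2F idx=11 entry=0x31007 [P=1 RW=1 US=1 PS=0]
  ✓ 0x31B44  — 2 lookups
#1 VA=0x180BB44 (r,kernel):
  TLB hit vpn=0x180B → PA=0x31B44

Entries read for #1: 0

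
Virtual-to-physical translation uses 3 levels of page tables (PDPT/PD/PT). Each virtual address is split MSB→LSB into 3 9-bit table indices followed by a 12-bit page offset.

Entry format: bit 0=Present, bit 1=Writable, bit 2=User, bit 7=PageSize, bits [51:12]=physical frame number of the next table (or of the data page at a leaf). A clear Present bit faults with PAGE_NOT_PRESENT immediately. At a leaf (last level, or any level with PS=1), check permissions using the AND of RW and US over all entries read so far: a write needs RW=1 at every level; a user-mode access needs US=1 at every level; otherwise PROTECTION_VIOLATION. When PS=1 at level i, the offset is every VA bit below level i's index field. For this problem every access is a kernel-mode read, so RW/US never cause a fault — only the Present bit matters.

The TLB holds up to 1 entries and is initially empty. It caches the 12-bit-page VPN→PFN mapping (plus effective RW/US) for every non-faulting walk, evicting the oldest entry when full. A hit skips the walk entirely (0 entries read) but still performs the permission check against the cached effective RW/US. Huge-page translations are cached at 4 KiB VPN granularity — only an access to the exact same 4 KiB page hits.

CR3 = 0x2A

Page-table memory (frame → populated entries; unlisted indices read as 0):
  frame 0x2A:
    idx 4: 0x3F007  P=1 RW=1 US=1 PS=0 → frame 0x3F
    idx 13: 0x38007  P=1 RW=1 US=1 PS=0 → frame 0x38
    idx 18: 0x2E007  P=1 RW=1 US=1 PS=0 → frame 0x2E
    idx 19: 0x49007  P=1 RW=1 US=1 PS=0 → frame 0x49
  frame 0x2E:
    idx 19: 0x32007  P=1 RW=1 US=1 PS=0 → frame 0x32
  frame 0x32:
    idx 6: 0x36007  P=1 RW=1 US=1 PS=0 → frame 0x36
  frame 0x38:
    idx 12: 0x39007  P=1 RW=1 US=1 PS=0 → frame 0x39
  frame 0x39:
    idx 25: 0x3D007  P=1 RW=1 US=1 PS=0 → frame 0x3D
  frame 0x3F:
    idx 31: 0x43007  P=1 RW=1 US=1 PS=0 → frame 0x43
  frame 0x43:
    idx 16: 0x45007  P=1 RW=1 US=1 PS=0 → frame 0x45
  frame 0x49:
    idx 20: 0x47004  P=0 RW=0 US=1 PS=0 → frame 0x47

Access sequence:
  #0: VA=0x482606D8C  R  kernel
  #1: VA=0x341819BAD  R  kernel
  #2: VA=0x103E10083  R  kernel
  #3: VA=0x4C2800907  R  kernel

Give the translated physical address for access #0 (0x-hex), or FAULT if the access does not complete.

Walk each access:
#0 VA=0x482606D8C (r,kernel):
  L0: frame=0x2A idx=18 entry=0x2E007 [P=1 RW=1 US=1 PS=0]
  L1: frame=0x2E idx=19 entry=0x32007 [P=1 RW=1 US=1 PS=0]
  L2: frame=0x32 idx=6 entry=0x36007 [P=1 RW=1 US=1 PS=0]
  ✓ 0x36D8C  — 3 lookups
#1 VA=0x341819BAD (r,kernel):
  L0: frame=0x2A idx=13 entry=0x38007 [P=1 RW=1 US=1 PS=0]
  L1: frame=0x38 idx=12 entry=0x39007 [P=1 RW=1 US=1 PS=0]
  L2: frame=0x39 idx=25 entry=0x3D007 [P=1 RW=1 US=1 PS=0]
  ✓ 0x3DBAD  — 3 lookups
#2 VA=0x103E10083 (r,kernel):
  L0: frame=0x2A idx=4 entry=0x3F007 [P=1 RW=1 US=1 PS=0]
  L1: frame=0x3F idx=31 entry=0x43007 [P=1 RW=1 US=1 PS=0]
  L2: frame=0x43 idx=16 entry=0x45007 [P=1 RW=1 US=1 PS=0]
  ✓ 0x45083  — 3 lookups
#3 VA=0x4C2800907 (r,kernel):
  L0: frame=0x2A idx=19 entry=0x49007 [P=1 RW=1 US=1 PS=0]
  L1: frame=0x49 idx=20 entry=0x47004 [P=0 RW=0 US=1 PS=0]
  ✗ PAGE_NOT_PRESENT  [2 reads]

Access #0 PA: 0x36D8C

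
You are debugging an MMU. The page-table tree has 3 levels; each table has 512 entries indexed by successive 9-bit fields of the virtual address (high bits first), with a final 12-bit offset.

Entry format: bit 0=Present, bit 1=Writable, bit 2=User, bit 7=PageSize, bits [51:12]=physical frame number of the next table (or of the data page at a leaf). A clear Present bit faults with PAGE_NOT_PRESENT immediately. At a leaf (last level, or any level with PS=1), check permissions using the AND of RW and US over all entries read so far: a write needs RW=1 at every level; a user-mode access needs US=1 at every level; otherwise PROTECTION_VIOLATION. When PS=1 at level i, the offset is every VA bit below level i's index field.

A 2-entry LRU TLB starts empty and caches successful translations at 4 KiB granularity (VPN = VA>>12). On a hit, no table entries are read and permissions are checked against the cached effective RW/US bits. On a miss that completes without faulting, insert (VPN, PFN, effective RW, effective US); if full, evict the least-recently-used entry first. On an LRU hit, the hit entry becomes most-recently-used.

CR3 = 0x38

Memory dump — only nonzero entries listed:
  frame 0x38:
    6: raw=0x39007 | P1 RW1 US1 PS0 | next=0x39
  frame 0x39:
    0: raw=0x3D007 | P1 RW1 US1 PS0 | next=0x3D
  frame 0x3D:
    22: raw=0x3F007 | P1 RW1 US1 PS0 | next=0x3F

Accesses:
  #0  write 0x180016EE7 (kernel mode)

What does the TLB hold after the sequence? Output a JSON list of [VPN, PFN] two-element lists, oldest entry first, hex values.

Walk each access:
#0 VA=0x180016EE7 (w,kernel):
  lvl0: tbl 0x38, slot 6 ⇒ 0x39007 (P1/RW1/US1/PS0)
  lvl1: tbl 0x39, slot 0 ⇒ 0x3D007 (P1/RW1/US1/PS0)
  lvl2: tbl 0x3D, slot 22 ⇒ 0x3F007 (P1/RW1/US1/PS0)
  → PA=0x3FEE7  (3 entries read)

TLB: [["0x180016", "0x3F"]]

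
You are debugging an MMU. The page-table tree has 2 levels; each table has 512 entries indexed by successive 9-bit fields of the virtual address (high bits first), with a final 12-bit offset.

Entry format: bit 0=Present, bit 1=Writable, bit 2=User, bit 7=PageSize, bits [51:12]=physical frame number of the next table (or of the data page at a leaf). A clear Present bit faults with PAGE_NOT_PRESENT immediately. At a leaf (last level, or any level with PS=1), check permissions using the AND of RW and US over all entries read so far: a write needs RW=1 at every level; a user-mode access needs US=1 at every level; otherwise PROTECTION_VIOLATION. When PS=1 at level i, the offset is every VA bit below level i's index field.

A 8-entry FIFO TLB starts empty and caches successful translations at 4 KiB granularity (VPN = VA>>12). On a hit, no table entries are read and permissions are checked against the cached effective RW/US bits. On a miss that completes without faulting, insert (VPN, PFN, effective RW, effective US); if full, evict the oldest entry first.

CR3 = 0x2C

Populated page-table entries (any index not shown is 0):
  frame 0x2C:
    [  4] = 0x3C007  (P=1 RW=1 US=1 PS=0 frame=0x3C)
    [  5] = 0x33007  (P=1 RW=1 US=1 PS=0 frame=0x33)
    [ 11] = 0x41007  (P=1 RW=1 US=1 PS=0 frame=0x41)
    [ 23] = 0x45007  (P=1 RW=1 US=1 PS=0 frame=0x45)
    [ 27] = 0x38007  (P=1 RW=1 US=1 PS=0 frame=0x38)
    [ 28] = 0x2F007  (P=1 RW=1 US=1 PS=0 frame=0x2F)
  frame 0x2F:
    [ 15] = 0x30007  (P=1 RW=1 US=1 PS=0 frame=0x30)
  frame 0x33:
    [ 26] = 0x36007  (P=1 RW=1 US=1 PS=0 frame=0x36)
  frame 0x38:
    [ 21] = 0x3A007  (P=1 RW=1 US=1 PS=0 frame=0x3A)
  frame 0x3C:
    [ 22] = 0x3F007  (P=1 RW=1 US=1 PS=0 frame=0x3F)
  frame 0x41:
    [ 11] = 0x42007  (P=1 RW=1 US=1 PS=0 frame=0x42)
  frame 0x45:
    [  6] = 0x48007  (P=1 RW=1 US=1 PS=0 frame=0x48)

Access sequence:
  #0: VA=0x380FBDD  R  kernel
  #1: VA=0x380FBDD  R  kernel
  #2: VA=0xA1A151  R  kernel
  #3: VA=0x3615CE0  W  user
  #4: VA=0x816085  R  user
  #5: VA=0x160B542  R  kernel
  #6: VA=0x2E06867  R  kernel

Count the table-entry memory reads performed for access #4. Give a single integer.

Per-access translation:
#0 VA=0x380FBDD (r,kernel):
  [0] read 0x2C idx=28: raw=0x2F007 flags P=1 W=1 U=1 S=0
  [1] read 0x2F idx=15: raw=0x30007 flags P=1 W=1 U=1 S=0
  → PA=0x30BDD  (2 entries read)
#1 VA=0x380FBDD (r,kernel):
  TLB hit vpn=0x380F → PA=0x30BDD
#2 VA=0xA1A151 (r,kernel):
  [0] read 0x2C idx=5: raw=0x33007 flags P=1 W=1 U=1 S=0
  [1] read 0x33 idx=26: raw=0x36007 flags P=1 W=1 U=1 S=0
  → PA=0x36151  (2 entries read)
#3 VA=0x3615CE0 (w,user):
  [0] read 0x2C idx=27: raw=0x38007 flags P=1 W=1 U=1 S=0
  [1] read 0x38 idx=21: raw=0x3A007 flags P=1 W=1 U=1 S=0
  → PA=0x3ACE0  (2 entries read)
#4 VA=0x816085 (r,user):
  [0] read 0x2C idx=4: raw=0x3C007 flags P=1 W=1 U=1 S=0
  [1] read 0x3C idx=22: raw=0x3F007 flags P=1 W=1 U=1 S=0
  → PA=0x3F085  (2 entries read)
#5 VA=0x160B542 (r,kernel):
  [0] read 0x2C idx=11: raw=0x41007 flags P=1 W=1 U=1 S=0
  [1] read 0x41 idx=11: raw=0x42007 flags P=1 W=1 U=1 S=0
  → PA=0x42542  (2 entries read)
#6 VA=0x2E06867 (r,kernel):
  [0] read 0x2C idx=23: raw=0x45007 flags P=1 W=1 U=1 S=0
  [1] read 0x45 idx=6: raw=0x48007 flags P=1 W=1 U=1 S=0
  → PA=0x48867  (2 entries read)

Entries read for #4: 2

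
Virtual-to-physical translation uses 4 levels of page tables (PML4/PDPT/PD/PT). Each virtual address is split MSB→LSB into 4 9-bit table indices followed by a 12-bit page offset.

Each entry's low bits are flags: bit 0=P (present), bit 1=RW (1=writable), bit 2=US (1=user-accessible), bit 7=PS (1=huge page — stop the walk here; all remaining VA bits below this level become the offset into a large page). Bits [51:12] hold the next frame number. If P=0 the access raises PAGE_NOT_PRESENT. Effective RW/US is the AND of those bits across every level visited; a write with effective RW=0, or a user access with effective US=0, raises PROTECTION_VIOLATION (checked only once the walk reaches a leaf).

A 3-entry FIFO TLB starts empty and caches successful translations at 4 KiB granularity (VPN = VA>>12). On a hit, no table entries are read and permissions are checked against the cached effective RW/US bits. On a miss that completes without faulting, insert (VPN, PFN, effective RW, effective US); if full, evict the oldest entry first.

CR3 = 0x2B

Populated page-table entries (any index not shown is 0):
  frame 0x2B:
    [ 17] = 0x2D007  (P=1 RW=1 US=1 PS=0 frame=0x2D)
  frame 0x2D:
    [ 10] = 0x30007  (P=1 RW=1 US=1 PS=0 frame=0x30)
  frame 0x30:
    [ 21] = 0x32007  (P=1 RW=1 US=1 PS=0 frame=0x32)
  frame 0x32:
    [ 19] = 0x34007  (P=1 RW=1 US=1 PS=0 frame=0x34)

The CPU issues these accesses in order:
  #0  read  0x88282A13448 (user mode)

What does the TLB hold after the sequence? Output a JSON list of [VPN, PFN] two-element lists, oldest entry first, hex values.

Per-access translation:
#0 VA=0x88282A13448 (r,user):
  L0 @0x2B[17] → 0x2D007  P=1,RW=1,US=1,PS=0
  L1 @0x2D[10] → 0x30007  P=1,RW=1,US=1,PS=0
  L2 @0x30[21] → 0x32007  P=1,RW=1,US=1,PS=0
  L3 @0x32[19] → 0x34007  P=1,RW=1,US=1,PS=0
  ⇒ phys 0x34448  [4 reads]

TLB: [["0x88282A13", "0x34"]]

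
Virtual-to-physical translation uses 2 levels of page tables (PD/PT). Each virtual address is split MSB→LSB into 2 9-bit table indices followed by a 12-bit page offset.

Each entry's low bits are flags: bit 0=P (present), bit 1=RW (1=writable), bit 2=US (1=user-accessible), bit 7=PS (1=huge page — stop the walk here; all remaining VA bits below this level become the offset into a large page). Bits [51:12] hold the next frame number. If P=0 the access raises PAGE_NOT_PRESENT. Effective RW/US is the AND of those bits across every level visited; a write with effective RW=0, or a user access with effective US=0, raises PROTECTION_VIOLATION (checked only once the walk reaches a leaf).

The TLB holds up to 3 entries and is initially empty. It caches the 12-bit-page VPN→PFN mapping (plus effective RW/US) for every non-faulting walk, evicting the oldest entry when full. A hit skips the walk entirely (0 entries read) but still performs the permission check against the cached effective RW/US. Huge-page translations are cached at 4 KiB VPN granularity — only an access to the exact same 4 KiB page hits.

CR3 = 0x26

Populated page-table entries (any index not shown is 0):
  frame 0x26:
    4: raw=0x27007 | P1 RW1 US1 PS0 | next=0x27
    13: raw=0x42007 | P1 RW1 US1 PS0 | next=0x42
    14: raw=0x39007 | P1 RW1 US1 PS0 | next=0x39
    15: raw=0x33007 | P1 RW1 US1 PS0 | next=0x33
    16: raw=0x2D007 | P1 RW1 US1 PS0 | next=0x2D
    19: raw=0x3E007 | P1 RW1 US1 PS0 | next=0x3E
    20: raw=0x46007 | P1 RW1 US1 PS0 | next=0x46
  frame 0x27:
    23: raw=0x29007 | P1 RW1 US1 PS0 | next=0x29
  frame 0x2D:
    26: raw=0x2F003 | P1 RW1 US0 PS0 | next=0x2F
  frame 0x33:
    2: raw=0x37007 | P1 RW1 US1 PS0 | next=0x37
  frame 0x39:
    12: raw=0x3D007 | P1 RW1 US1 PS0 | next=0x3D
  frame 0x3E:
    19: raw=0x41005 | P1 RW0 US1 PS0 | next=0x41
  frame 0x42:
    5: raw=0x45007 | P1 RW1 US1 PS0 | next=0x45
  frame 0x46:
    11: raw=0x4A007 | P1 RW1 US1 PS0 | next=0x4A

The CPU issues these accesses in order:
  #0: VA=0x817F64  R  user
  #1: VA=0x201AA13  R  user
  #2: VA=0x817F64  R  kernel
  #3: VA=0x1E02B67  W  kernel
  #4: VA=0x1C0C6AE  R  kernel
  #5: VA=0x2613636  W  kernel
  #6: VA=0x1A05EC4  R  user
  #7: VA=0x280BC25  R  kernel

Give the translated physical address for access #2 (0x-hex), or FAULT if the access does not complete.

Trace:
#0 VA=0x817F64 (r,user):
  L0: frame=0x26 idx=4 entry=0x27007 [P=1 RW=1 US=1 PS=0]
  L1: frame=0x27 idx=23 entry=0x29007 [P=1 RW=1 US=1 PS=0]
  → PA=0x29F64  (2 entries read)
#1 VA=0x201AA13 (r,user):
  L0: frame=0x26 idx=16 entry=0x2D007 [P=1 RW=1 US=1 PS=0]
  L1: frame=0x2D idx=26 entry=0x2F003 [P=1 RW=1 US=0 PS=0]
  ✗ PROTECTION_VIOLATION  [2 reads]
#2 VA=0x817F64 (r,kernel):
  TLB hit vpn=0x817 → PA=0x29F64
#3 VA=0x1E02B67 (w,kernel):
  L0: frame=0x26 idx=15 entry=0x33007 [P=1 RW=1 US=1 PS=0]
  L1: frame=0x33 idx=2 entry=0x37007 [P=1 RW=1 US=1 PS=0]
  → PA=0x37B67  (2 entries read)
#4 VA=0x1C0C6AE (r,kernel):
  L0: frame=0x26 idx=14 entry=0x39007 [P=1 RW=1 US=1 PS=0]
  L1: frame=0x39 idx=12 entry=0x3D007 [P=1 RW=1 US=1 PS=0]
  → PA=0x3D6AE  (2 entries read)
#5 VA=0x2613636 (w,kernel):
  L0: frame=0x26 idx=19 entry=0x3E007 [P=1 RW=1 US=1 PS=0]
  L1: frame=0x3E idx=19 entry=0x41005 [P=1 RW=0 US=1 PS=0]
  ✗ PROTECTION_VIOLATION  [2 reads]
#6 VA=0x1A05EC4 (r,user):
  L0: frame=0x26 idx=13 entry=0x42007 [P=1 RW=1 US=1 PS=0]
  L1: frame=0x42 idx=5 entry=0x45007 [P=1 RW=1 US=1 PS=0]
  → PA=0x45EC4  (2 entries read)
#7 VA=0x280BC25 (r,kernel):
  L0: frame=0x26 idx=20 entry=0x46007 [P=1 RW=1 US=1 PS=0]
  L1: frame=0x46 idx=11 entry=0x4A007 [P=1 RW=1 US=1 PS=0]
  → PA=0x4AC25  (2 entries read)

Access #2 PA: 0x29F64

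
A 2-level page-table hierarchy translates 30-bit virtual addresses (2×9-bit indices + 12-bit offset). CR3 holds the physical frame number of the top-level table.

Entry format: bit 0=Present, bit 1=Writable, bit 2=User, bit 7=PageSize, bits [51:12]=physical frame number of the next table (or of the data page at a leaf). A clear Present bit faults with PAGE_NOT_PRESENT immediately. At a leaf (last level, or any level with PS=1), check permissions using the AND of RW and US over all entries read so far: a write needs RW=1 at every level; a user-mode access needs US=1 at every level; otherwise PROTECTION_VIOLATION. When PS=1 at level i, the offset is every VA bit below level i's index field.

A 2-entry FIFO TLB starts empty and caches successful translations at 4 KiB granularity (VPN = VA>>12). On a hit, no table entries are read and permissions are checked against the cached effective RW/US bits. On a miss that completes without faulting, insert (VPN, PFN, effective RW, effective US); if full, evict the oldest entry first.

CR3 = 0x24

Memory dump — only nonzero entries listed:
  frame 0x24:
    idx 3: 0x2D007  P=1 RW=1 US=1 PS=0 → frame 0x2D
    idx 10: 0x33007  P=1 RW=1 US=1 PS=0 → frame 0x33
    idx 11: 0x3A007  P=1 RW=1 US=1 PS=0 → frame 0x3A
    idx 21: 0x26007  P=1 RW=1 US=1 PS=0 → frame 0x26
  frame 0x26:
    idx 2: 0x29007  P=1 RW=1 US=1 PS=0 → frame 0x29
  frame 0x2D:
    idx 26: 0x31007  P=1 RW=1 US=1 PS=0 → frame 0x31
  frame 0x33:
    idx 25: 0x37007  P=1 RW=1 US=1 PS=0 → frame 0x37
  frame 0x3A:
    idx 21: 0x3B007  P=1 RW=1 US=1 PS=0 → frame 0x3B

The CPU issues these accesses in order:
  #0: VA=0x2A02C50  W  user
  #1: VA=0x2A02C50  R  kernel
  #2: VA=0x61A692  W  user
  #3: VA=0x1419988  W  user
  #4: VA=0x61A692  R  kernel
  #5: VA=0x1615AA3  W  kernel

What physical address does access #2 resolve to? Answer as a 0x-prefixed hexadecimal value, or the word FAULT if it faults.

Trace:
#0 VA=0x2A02C50 (w,user):
  lvl0: tbl 0x24, slot 21 ⇒ 0x26007 (P1/RW1/US1/PS0)
  lvl1: tbl 0x26, slot 2 ⇒ 0x29007 (P1/RW1/US1/PS0)
  → PA=0x29C50  (2 entries read)
#1 VA=0x2A02C50 (r,kernel):
  TLB hit vpn=0x2A02 → PA=0x29C50
#2 VA=0x61A692 (w,user):
  lvl0: tbl 0x24, slot 3 ⇒ 0x2D007 (P1/RW1/US1/PS0)
  lvl1: tbl 0x2D, slot 26 ⇒ 0x31007 (P1/RW1/US1/PS0)
  → PA=0x31692  (2 entries read)
#3 VA=0x1419988 (w,user):
  lvl0: tbl 0x24, slot 10 ⇒ 0x33007 (P1/RW1/US1/PS0)
  lvl1: tbl 0x33, slot 25 ⇒ 0x37007 (P1/RW1/US1/PS0)
  → PA=0x37988  (2 entries read)
#4 VA=0x61A692 (r,kernel):
  TLB hit vpn=0x61A → PA=0x31692
#5 VA=0x1615AA3 (w,kernel):
  lvl0: tbl 0x24, slot 11 ⇒ 0x3A007 (P1/RW1/US1/PS0)
  lvl1: tbl 0x3A, slot 21 ⇒ 0x3B007 (P1/RW1/US1/PS0)
  → PA=0x3BAA3  (2 entries read)

Access #2 PA: 0x31692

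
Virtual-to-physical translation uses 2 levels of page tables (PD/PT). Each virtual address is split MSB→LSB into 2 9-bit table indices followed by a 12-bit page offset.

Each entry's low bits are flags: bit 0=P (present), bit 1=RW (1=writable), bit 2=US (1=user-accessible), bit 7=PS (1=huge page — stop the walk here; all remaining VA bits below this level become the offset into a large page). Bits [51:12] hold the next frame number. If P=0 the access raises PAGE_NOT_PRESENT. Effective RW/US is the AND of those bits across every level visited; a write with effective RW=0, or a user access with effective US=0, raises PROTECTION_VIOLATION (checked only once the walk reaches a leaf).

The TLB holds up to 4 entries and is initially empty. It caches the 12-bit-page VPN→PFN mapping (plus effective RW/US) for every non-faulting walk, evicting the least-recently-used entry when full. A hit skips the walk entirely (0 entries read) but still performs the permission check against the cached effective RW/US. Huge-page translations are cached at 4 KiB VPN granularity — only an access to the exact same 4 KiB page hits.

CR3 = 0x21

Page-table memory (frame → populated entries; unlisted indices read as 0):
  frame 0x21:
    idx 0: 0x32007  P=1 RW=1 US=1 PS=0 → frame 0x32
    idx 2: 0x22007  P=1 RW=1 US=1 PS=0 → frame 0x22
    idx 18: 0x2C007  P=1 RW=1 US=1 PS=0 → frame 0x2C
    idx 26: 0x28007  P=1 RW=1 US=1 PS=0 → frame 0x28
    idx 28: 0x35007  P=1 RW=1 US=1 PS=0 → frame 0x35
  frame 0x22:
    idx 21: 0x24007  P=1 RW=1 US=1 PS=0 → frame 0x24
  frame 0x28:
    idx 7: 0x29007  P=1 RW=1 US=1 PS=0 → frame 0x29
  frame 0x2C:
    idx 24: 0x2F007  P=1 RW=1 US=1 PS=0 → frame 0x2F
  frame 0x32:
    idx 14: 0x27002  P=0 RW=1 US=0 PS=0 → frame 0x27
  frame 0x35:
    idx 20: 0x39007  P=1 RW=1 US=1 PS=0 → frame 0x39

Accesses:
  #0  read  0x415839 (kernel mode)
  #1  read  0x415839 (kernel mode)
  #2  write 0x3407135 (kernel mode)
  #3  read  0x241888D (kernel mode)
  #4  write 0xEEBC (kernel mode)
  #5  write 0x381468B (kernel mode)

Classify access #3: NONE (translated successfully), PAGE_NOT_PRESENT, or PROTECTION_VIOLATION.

Walk each access:
#0 VA=0x415839 (r,kernel):
  lvl0: tbl 0x21, slot 2 ⇒ 0x22007 (P1/RW1/US1/PS0)
  lvl1: tbl 0x22, slot 21 ⇒ 0x24007 (P1/RW1/US1/PS0)
  ⇒ phys 0x24839  [2 reads]
#1 VA=0x415839 (r,kernel):
  TLB hit vpn=0x415 → PA=0x24839
#2 VA=0x3407135 (w,kernel):
  lvl0: tbl 0x21, slot 26 ⇒ 0x28007 (P1/RW1/US1/PS0)
  lvl1: tbl 0x28, slot 7 ⇒ 0x29007 (P1/RW1/US1/PS0)
  ⇒ phys 0x29135  [2 reads]
#3 VA=0x241888D (r,kernel):
  lvl0: tbl 0x21, slot 18 ⇒ 0x2C007 (P1/RW1/US1/PS0)
  lvl1: tbl 0x2C, slot 24 ⇒ 0x2F007 (P1/RW1/US1/PS0)
  ⇒ phys 0x2F88D  [2 reads]
#4 VA=0xEEBC (w,kernel):
  lvl0: tbl 0x21, slot 0 ⇒ 0x32007 (P1/RW1/US1/PS0)
  lvl1: tbl 0x32, slot 14 ⇒ 0x27002 (P0/RW1/US0/PS0)
  → PAGE_NOT_PRESENT  (2 entries read)
#5 VA=0x381468B (w,kernel):
  lvl0: tbl 0x21, slot 28 ⇒ 0x35007 (P1/RW1/US1/PS0)
  lvl1: tbl 0x35, slot 20 ⇒ 0x39007 (P1/RW1/US1/PS0)
  ⇒ phys 0x3968B  [2 reads]

Access #3 fault: NONE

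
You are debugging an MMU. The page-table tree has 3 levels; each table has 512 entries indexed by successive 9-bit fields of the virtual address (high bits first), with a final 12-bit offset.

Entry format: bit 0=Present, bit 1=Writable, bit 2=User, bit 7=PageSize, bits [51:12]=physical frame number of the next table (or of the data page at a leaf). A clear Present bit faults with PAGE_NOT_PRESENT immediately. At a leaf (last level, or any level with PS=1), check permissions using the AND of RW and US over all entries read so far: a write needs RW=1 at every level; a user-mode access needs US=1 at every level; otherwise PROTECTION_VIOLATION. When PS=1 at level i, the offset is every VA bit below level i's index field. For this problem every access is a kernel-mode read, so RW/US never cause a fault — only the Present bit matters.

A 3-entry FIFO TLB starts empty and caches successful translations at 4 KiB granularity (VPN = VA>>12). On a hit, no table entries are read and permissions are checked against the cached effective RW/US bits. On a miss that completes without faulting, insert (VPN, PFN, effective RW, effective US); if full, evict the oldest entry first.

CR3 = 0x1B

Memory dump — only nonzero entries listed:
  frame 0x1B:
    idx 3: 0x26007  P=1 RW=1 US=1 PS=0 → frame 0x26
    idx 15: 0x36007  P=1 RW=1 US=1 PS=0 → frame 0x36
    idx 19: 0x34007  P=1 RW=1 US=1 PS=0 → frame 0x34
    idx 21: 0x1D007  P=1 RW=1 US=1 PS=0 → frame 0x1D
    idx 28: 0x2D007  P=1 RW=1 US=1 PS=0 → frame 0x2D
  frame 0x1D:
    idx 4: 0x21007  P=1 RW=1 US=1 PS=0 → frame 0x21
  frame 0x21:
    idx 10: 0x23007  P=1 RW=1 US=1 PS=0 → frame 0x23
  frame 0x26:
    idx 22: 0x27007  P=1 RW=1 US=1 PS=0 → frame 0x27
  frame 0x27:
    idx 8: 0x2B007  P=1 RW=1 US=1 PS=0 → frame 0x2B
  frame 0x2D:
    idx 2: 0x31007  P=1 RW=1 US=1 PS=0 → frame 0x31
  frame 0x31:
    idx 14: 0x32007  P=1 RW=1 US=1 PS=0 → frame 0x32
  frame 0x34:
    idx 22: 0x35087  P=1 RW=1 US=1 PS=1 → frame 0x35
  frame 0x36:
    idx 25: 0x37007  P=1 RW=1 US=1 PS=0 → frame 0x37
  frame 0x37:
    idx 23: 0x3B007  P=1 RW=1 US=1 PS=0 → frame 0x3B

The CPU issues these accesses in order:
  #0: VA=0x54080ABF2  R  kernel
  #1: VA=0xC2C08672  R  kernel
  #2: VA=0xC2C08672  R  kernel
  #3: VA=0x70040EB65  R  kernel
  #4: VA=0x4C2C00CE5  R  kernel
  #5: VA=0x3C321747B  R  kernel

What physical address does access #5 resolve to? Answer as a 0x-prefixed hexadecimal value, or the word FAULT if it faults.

Walk each access:
#0 VA=0x54080ABF2 (r,kernel):
  L0 @0x1B[21] → 0x1D007  P=1,RW=1,US=1,PS=0
  L1 @0x1D[4] → 0x21007  P=1,RW=1,US=1,PS=0
  L2 @0x21[10] → 0x23007  P=1,RW=1,US=1,PS=0
  ⇒ phys 0x23BF2  [3 reads]
#1 VA=0xC2C08672 (r,kernel):
  L0 @0x1B[3] → 0x26007  P=1,RW=1,US=1,PS=0
  L1 @0x26[22] → 0x27007  P=1,RW=1,US=1,PS=0
  L2 @0x27[8] → 0x2B007  P=1,RW=1,US=1,PS=0
  ⇒ phys 0x2B672  [3 reads]
#2 VA=0xC2C08672 (r,kernel):
  TLB hit vpn=0xC2C08 → PA=0x2B672
#3 VA=0x70040EB65 (r,kernel):
  L0 @0x1B[28] → 0x2D007  P=1,RW=1,US=1,PS=0
  L1 @0x2D[2] → 0x31007  P=1,RW=1,US=1,PS=0
  L2 @0x31[14] → 0x32007  P=1,RW=1,US=1,PS=0
  ⇒ phys 0x32B65  [3 reads]
#4 VA=0x4C2C00CE5 (r,kernel):
  L0 @0x1B[19] → 0x34007  P=1,RW=1,US=1,PS=0
  L1 @0x34[22] → 0x35087  P=1,RW=1,US=1,PS=1
  ⇒ phys 0x35CE5 (huge @L1)  [2 reads]
#5 VA=0x3C321747B (r,kernel):
  L0 @0x1B[15] → 0x36007  P=1,RW=1,US=1,PS=0
  L1 @0x36[25] → 0x37007  P=1,RW=1,US=1,PS=0
  L2 @0x37[23] → 0x3B007  P=1,RW=1,US=1,PS=0
  ⇒ phys 0x3B47B  [3 reads]

Access #5 PA: 0x3B47B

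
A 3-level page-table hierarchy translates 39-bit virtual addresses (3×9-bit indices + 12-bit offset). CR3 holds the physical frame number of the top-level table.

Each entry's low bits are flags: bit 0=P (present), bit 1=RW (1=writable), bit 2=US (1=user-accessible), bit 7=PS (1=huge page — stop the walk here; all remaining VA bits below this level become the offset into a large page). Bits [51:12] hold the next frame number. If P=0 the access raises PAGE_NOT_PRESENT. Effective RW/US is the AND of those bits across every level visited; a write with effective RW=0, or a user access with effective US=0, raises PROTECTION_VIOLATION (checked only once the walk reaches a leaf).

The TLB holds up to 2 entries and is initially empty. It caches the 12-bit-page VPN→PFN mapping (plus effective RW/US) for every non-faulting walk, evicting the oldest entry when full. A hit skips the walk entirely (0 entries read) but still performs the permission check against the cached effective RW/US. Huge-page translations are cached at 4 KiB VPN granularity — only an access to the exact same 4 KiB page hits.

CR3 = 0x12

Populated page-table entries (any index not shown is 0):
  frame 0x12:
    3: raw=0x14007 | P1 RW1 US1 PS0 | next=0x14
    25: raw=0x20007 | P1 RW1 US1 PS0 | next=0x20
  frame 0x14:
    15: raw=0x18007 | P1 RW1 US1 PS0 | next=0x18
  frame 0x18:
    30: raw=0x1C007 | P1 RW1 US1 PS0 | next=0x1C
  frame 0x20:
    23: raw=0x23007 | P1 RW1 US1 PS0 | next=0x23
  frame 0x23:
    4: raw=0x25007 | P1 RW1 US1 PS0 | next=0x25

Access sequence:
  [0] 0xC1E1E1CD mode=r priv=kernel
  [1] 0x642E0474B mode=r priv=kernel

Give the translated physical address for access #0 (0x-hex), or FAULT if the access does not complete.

Trace:
#0 VA=0xC1E1E1CD (r,kernel):
  lvl0: tbl 0x12, slot 3 ⇒ 0x14007 (P1/RW1/US1/PS0)
  lvl1: tbl 0x14, slot 15 ⇒ 0x18007 (P1/RW1/US1/PS0)
  lvl2: tbl 0x18, slot 30 ⇒ 0x1C007 (P1/RW1/US1/PS0)
  ⇒ phys 0x1C1CD  [3 reads]
#1 VA=0x642E0474B (r,kernel):
  lvl0: tbl 0x12, slot 25 ⇒ 0x20007 (P1/RW1/US1/PS0)
  lvl1: tbl 0x20, slot 23 ⇒ 0x23007 (P1/RW1/US1/PS0)
  lvl2: tbl 0x23, slot 4 ⇒ 0x25007 (P1/RW1/US1/PS0)
  ⇒ phys 0x2574B  [3 reads]

Access #0 PA: 0x1C1CD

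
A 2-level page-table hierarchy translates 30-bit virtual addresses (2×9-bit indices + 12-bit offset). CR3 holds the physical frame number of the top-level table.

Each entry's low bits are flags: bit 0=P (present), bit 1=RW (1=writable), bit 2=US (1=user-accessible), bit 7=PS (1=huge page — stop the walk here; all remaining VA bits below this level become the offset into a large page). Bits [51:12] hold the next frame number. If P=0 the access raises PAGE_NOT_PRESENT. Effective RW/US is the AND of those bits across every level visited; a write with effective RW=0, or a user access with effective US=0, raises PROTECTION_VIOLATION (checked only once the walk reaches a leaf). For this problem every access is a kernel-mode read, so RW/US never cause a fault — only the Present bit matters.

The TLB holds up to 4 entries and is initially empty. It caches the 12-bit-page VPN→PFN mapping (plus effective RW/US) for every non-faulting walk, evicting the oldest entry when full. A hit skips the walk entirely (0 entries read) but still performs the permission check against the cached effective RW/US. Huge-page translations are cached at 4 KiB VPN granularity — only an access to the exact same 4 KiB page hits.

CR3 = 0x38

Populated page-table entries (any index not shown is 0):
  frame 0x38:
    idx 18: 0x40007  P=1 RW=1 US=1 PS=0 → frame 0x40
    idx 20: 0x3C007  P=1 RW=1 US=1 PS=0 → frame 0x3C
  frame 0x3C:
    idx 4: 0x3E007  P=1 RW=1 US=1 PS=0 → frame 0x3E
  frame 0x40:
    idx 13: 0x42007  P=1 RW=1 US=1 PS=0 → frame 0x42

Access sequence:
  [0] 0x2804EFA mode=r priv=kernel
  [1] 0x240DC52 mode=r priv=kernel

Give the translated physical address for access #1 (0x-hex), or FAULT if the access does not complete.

Per-access translation:
#0 VA=0x2804EFA (r,kernel):
  [0] read 0x38 idx=20: raw=0x3C007 flags P=1 W=1 U=1 S=0
  [1] read 0x3C idx=4: raw=0x3E007 flags P=1 W=1 U=1 S=0
  ⇒ phys 0x3EEFA  [2 reads]
#1 VA=0x240DC52 (r,kernel):
  [0] read 0x38 idx=18: raw=0x40007 flags P=1 W=1 U=1 S=0
  [1] read 0x40 idx=13: raw=0x42007 flags P=1 W=1 U=1 S=0
  ⇒ phys 0x42C52  [2 reads]

Access #1 PA: 0x42C52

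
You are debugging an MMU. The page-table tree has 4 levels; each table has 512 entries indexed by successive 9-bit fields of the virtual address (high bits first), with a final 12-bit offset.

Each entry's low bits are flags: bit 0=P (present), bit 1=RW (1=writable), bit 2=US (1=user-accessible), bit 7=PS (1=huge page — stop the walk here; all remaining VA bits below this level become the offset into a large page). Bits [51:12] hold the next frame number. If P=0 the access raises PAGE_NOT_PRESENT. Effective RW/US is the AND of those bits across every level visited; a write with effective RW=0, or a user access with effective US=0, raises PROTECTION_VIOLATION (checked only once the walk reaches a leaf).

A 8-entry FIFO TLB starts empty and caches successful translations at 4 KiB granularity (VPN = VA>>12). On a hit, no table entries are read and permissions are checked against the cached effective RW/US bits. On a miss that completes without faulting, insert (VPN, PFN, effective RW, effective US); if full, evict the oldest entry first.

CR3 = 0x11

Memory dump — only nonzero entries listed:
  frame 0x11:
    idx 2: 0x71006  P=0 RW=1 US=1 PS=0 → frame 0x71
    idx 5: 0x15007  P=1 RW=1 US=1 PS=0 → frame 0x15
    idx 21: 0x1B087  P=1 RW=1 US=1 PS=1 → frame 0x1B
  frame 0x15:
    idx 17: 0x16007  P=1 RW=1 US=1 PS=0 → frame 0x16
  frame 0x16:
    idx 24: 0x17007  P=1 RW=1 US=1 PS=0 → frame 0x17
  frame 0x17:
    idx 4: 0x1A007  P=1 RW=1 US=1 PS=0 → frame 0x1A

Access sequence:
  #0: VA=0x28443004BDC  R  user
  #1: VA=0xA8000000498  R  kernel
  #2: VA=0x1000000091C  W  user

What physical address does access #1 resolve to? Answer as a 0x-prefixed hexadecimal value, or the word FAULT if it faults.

Per-access translation:
#0 VA=0x28443004BDC (r,user):
  L0: frame=0x11 idx=5 entry=0x15007 [P=1 RW=1 US=1 PS=0]
  L1: frame=0x15 idx=17 entry=0x16007 [P=1 RW=1 US=1 PS=0]
  L2: frame=0x16 idx=24 entry=0x17007 [P=1 RW=1 US=1 PS=0]
  L3: frame=0x17 idx=4 entry=0x1A007 [P=1 RW=1 US=1 PS=0]
  → PA=0x1ABDC  (4 entries read)
#1 VA=0xA8000000498 (r,kernel):
  L0: frame=0x11 idx=21 entry=0x1B087 [P=1 RW=1 US=1 PS=1]
  → PA=0x1B498 (huge @L0)  (1 entries read)
#2 VA=0x1000000091C (w,user):
  L0: frame=0x11 idx=2 entry=0x71006 [P=0 RW=1 US=1 PS=0]
  ⇒ fault: PAGE_NOT_PRESENT  — 1 lookups

Access #1 PA: 0x1B498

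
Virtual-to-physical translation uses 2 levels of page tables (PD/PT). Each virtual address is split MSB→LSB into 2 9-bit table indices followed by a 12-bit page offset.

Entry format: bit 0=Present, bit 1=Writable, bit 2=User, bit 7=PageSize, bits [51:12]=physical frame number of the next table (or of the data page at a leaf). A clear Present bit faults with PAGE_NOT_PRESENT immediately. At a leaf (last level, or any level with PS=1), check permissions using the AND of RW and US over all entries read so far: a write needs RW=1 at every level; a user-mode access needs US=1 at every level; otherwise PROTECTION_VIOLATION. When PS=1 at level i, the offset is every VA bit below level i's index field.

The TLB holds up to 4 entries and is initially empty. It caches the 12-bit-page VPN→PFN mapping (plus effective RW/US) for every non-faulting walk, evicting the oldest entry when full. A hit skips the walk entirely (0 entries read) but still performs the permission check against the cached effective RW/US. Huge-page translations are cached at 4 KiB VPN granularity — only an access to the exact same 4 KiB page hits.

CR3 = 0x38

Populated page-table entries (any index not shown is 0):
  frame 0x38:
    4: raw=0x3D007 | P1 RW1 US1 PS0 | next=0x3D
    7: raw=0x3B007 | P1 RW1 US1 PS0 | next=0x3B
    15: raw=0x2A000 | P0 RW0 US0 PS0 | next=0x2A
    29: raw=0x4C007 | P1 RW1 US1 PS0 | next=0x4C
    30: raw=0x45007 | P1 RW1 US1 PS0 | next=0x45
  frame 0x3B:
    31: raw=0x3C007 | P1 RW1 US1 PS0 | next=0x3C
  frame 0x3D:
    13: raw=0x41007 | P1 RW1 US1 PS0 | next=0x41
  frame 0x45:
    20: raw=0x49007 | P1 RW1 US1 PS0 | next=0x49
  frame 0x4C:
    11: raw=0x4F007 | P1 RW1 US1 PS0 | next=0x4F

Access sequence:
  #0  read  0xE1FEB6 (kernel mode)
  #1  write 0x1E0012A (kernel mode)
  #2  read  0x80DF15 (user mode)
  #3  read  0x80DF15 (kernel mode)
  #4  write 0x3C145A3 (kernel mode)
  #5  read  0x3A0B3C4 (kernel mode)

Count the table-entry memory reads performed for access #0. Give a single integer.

Trace:
#0 VA=0xE1FEB6 (r,kernel):
  [0] read 0x38 idx=7: raw=0x3B007 flags P=1 W=1 U=1 S=0
  [1] read 0x3B idx=31: raw=0x3C007 flags P=1 W=1 U=1 S=0
  ⇒ phys 0x3CEB6  [2 reads]
#1 VA=0x1E0012A (w,kernel):
  [0] read 0x38 idx=15: raw=0x2A000 flags P=0 W=0 U=0 S=0
  ⇒ fault: PAGE_NOT_PRESENT  — 1 lookups
#2 VA=0x80DF15 (r,user):
  [0] read 0x38 idx=4: raw=0x3D007 flags P=1 W=1 U=1 S=0
  [1] read 0x3D idx=13: raw=0x41007 flags P=1 W=1 U=1 S=0
  ⇒ phys 0x41F15  [2 reads]
#3 VA=0x80DF15 (r,kernel):
  TLB hit vpn=0x80D → PA=0x41F15
#4 VA=0x3C145A3 (w,kernel):
  [0] read 0x38 idx=30: raw=0x45007 flags P=1 W=1 U=1 S=0
  [1] read 0x45 idx=20: raw=0x49007 flags P=1 W=1 U=1 S=0
  ⇒ phys 0x495A3  [2 reads]
#5 VA=0x3A0B3C4 (r,kernel):
  [0] read 0x38 idx=29: raw=0x4C007 flags P=1 W=1 U=1 S=0
  [1] read 0x4C idx=11: raw=0x4F007 flags P=1 W=1 U=1 S=0
  ⇒ phys 0x4F3C4  [2 reads]

Entries read for #0: 2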